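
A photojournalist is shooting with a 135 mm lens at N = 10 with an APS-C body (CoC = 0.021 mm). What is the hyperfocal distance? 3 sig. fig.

Hyperfocal distance H = f²/(N·c) + f = 135²/(10 × 0.021) + 135 = 18225/0.21 + 135 ≈ 86920.7 mm ≈ 86.9 m.

86.9 m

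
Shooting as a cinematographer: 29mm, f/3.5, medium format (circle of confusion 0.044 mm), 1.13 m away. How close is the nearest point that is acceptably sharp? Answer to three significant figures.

Hyperfocal distance H = f²/(N·c) + f = 29²/(3.5 × 0.044) + 29 = 841/0.154 + 29 ≈ 5490.0 mm ≈ 5.490 m.
Near limit Dn = s·(H − f)/(H + s − 2f) = 1130 × (5490.0 − 29) / (5490.0 + 1130 − 2 × 29) = 1130 × 5461.0 / 6562.0 ≈ 940.40 mm ≈ 0.940 m.

0.940 m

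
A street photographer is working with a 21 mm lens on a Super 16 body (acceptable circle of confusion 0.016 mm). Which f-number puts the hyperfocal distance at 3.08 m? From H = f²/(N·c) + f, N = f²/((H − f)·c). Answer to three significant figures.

f/9.01

Rearrange H = f²/(N·c) + f for N: N = f² / ((H − f)·c).
N = 21² / ((3080 − 21) × 0.016) = 441 / 48.94 ≈ 9.01.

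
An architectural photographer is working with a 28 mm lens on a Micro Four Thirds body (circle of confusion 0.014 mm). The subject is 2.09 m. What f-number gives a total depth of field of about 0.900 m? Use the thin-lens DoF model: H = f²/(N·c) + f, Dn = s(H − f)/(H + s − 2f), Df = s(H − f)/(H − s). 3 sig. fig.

f/5.60

Write h = H − f = f²/(N·c). The thin-lens limits are Dn = s·h/(h + (s−f)) and Df = s·h/(h − (s−f)), so DoF = Df − Dn = 2·s·(s−f)·h / (h² − (s−f)²).
That is a quadratic in h: DoF·h² − 2·s·(s−f)·h − DoF·(s−f)² = 0 ⇒ h = (s−f)·(s + √(s² + DoF²)) / DoF = 2062 × (2090 + √(2090² + 900²)) / 900 = 2062 × (2090 + 2275.54) / 900 ≈ 10002 mm.
Then N = f²/(c·h) = 28² / (0.014 × 10002) = 784 / 140.03 ≈ 5.60.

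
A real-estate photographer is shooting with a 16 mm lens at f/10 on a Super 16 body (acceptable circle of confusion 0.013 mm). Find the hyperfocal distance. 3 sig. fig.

Hyperfocal distance H = f²/(N·c) + f = 16²/(10 × 0.013) + 16 = 256/0.13 + 16 ≈ 1985.2 mm ≈ 1.99 m.

1.99 m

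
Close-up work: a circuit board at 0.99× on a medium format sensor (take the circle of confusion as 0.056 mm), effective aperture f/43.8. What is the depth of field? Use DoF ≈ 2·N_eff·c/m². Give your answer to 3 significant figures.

5.01 mm

At magnification m, DoF ≈ 2·N_eff·c/m² = 2 × 43.8 × 0.056 / 0.99² = 4.906 / 0.9801 ≈ 5.01 mm.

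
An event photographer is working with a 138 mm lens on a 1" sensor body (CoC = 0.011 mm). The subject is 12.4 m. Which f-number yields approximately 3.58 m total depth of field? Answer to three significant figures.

f/20

Write h = H − f = f²/(N·c). The thin-lens limits are Dn = s·h/(h + (s−f)) and Df = s·h/(h − (s−f)), so DoF = Df − Dn = 2·s·(s−f)·h / (h² − (s−f)²).
That is a quadratic in h: DoF·h² − 2·s·(s−f)·h − DoF·(s−f)² = 0 ⇒ h = (s−f)·(s + √(s² + DoF²)) / DoF = 12262 × (12400 + √(12400² + 3580²)) / 3580 = 12262 × (12400 + 12906.4) / 3580 ≈ 86678 mm.
Then N = f²/(c·h) = 138² / (0.011 × 86678) = 19044 / 953.46 ≈ 20.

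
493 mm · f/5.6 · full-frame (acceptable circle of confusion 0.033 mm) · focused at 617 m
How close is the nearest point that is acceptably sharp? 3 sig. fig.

Hyperfocal distance H = f²/(N·c) + f = 493²/(5.6 × 0.033) + 493 = 243049/0.1848 + 493 ≈ 1315693.2 mm ≈ 1316 m.
Near limit Dn = s·(H − f)/(H + s − 2f) = 617000 × (1315693.2 − 493) / (1315693.2 + 617000 − 2 × 493) = 617000 × 1315200.2 / 1931707.2 ≈ 420084 mm ≈ 420 m.

420 m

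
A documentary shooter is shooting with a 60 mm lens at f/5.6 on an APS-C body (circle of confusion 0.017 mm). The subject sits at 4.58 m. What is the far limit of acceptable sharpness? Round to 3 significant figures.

Hyperfocal distance H = f²/(N·c) + f = 60²/(5.6 × 0.017) + 60 = 3600/0.0952 + 60 ≈ 37875.1 mm ≈ 37.88 m.
Far limit Df = s·(H − f)/(H − s) = 4580 × (37875.1 − 60) / (37875.1 − 4580) = 4580 × 37815.1 / 33295.1 ≈ 5201.8 mm ≈ 5.20 m.

5.20 m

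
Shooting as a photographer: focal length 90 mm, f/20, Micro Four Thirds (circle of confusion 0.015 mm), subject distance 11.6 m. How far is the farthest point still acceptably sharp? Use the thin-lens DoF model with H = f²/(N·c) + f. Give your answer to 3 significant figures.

20.2 m

Hyperfocal distance H = f²/(N·c) + f = 90²/(20 × 0.015) + 90 = 8100/0.3 + 90 ≈ 27090.0 mm ≈ 27.09 m.
Far limit Df = s·(H − f)/(H − s) = 11600 × (27090.0 − 90) / (27090.0 − 11600) = 11600 × 27000.0 / 15490.0 ≈ 20219 mm ≈ 20.2 m.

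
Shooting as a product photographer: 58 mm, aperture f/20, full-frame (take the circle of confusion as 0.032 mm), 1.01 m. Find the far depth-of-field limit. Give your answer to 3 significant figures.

1.23 m

Hyperfocal distance H = f²/(N·c) + f = 58²/(20 × 0.032) + 58 = 3364/0.64 + 58 ≈ 5314.2 mm ≈ 5.314 m.
Far limit Df = s·(H − f)/(H − s) = 1010 × (5314.2 − 58) / (5314.2 − 1010) = 1010 × 5256.2 / 4304.2 ≈ 1233.4 mm ≈ 1.23 m.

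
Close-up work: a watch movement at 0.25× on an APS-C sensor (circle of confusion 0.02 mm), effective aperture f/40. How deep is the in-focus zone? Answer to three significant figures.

At magnification m, DoF ≈ 2·N_eff·c/m² = 2 × 40 × 0.02 / 0.25² = 1.6 / 0.0625 ≈ 25.6 mm.

25.6 mm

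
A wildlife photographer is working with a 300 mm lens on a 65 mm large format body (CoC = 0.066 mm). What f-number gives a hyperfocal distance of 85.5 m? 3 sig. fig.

f/16

Rearrange H = f²/(N·c) + f for N: N = f² / ((H − f)·c).
N = 300² / ((85500 − 300) × 0.066) = 90000 / 5623 ≈ 16.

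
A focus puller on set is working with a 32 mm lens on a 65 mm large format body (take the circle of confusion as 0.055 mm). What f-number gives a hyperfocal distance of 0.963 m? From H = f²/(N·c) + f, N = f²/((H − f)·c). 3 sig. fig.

Rearrange H = f²/(N·c) + f for N: N = f² / ((H − f)·c).
N = 32² / ((963 − 32) × 0.055) = 1024 / 51.20 ≈ 20.

f/20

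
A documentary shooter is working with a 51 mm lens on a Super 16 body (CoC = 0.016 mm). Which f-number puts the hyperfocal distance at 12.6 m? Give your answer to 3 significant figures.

Rearrange H = f²/(N·c) + f for N: N = f² / ((H − f)·c).
N = 51² / ((12600 − 51) × 0.016) = 2601 / 200.8 ≈ 13.

f/13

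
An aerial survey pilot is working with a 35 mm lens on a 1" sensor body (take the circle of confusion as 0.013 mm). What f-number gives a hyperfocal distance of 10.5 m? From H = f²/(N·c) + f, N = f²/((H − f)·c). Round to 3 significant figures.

Rearrange H = f²/(N·c) + f for N: N = f² / ((H − f)·c).
N = 35² / ((10500 − 35) × 0.013) = 1225 / 136.0 ≈ 9.

f/9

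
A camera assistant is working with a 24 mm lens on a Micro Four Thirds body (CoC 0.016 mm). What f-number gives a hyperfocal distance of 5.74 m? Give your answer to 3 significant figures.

Rearrange H = f²/(N·c) + f for N: N = f² / ((H − f)·c).
N = 24² / ((5740 − 24) × 0.016) = 576 / 91.46 ≈ 6.30.

f/6.30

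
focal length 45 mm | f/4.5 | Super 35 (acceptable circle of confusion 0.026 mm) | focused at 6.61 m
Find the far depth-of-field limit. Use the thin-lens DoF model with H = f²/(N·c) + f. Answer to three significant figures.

Hyperfocal distance H = f²/(N·c) + f = 45²/(4.5 × 0.026) + 45 = 2025/0.117 + 45 ≈ 17352.7 mm ≈ 17.35 m.
Far limit Df = s·(H − f)/(H − s) = 6610 × (17352.7 − 45) / (17352.7 − 6610) = 6610 × 17307.7 / 10742.7 ≈ 10649 mm ≈ 10.6 m.

10.6 m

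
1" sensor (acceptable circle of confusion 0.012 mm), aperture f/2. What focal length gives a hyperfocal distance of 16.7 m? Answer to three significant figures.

20.0 mm

From H = f²/(N·c) + f, with f ≪ H: f ≈ √(H·N·c) = √(16700 × 2 × 0.012) = √400.80 ≈ 20.02 mm.
The +f correction barely moves this — solving exactly, f² + N·c·f − N·c·H = 0 ⇒ f = (−N·c + √((N·c)² + 4·N·c·H))/2 = (−0.024 + √1603.2)/2 ≈ 20.008 mm, so f ≈ 20.0 mm.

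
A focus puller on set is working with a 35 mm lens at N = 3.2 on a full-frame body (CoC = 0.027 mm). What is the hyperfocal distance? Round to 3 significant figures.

14.2 m

Hyperfocal distance H = f²/(N·c) + f = 35²/(3.2 × 0.027) + 35 = 1225/0.0864 + 35 ≈ 14213.2 mm ≈ 14.2 m.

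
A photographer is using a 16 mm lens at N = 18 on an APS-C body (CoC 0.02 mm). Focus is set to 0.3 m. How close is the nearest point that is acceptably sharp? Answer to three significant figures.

Hyperfocal distance H = f²/(N·c) + f = 16²/(18 × 0.02) + 16 = 256/0.36 + 16 ≈ 727.1 mm ≈ 0.727 m.
Near limit Dn = s·(H − f)/(H + s − 2f) = 300 × (727.1 − 16) / (727.1 + 300 − 2 × 16) = 300 × 711.1 / 995.1 ≈ 214.38 mm.

214 mm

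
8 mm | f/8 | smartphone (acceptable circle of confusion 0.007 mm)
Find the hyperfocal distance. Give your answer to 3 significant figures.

Hyperfocal distance H = f²/(N·c) + f = 8²/(8 × 0.007) + 8 = 64/0.056 + 8 ≈ 1150.9 mm ≈ 1.15 m.

1.15 m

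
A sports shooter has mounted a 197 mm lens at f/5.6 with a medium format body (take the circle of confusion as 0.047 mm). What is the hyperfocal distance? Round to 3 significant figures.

148 m

Hyperfocal distance H = f²/(N·c) + f = 197²/(5.6 × 0.047) + 197 = 38809/0.2632 + 197 ≈ 147647.6 mm ≈ 148 m.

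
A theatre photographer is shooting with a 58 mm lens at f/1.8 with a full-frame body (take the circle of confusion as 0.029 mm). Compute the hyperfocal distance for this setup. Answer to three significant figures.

Hyperfocal distance H = f²/(N·c) + f = 58²/(1.8 × 0.029) + 58 = 3364/0.0522 + 58 ≈ 64502.4 mm ≈ 64.5 m.

64.5 m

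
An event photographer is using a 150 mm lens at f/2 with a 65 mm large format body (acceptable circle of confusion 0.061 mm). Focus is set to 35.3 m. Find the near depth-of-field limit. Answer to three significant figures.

Hyperfocal distance H = f²/(N·c) + f = 150²/(2 × 0.061) + 150 = 22500/0.122 + 150 ≈ 184576.2 mm ≈ 184.6 m.
Near limit Dn = s·(H − f)/(H + s − 2f) = 35300 × (184576.2 − 150) / (184576.2 + 35300 − 2 × 150) = 35300 × 184426.2 / 219576.2 ≈ 29649 mm ≈ 29.6 m.

29.6 m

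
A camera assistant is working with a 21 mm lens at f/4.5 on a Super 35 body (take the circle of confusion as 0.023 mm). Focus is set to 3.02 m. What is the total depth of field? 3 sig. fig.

Hyperfocal distance H = f²/(N·c) + f = 21²/(4.5 × 0.023) + 21 = 441/0.1035 + 21 ≈ 4281.9 mm ≈ 4.282 m.
Near limit Dn = s·(H − f)/(H + s − 2f) = 3020 × (4281.9 − 21) / (4281.9 + 3020 − 2 × 21) = 3020 × 4260.9 / 7259.9 ≈ 1772.5 mm.
Far limit Df = s·(H − f)/(H − s) = 3020 × (4281.9 − 21) / (4281.9 − 3020) = 3020 × 4260.9 / 1261.9 ≈ 10197.4 mm.
Depth of field = Df − Dn = 10197.4 − 1772.5 ≈ 8424.9 mm ≈ 8.42 m.

8.42 m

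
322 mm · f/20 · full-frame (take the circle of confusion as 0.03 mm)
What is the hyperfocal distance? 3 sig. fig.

Hyperfocal distance H = f²/(N·c) + f = 322²/(20 × 0.03) + 322 = 103684/0.6 + 322 ≈ 173128.7 mm ≈ 173 m.

173 m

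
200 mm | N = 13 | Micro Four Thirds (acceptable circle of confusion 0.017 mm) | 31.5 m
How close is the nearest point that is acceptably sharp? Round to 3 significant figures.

26.9 m

Hyperfocal distance H = f²/(N·c) + f = 200²/(13 × 0.017) + 200 = 40000/0.221 + 200 ≈ 181195.5 mm ≈ 181.2 m.
Near limit Dn = s·(H − f)/(H + s − 2f) = 31500 × (181195.5 − 200) / (181195.5 + 31500 − 2 × 200) = 31500 × 180995.5 / 212295.5 ≈ 26856 mm ≈ 26.9 m.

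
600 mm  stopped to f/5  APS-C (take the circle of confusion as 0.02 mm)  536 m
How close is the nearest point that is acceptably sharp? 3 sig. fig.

467 m

Hyperfocal distance H = f²/(N·c) + f = 600²/(5 × 0.02) + 600 = 360000/0.1 + 600 ≈ 3600600.0 mm ≈ 3601 m.
Near limit Dn = s·(H − f)/(H + s − 2f) = 536000 × (3600600.0 − 600) / (3600600.0 + 536000 − 2 × 600) = 536000 × 3600000.0 / 4135400.0 ≈ 466605 mm ≈ 467 m.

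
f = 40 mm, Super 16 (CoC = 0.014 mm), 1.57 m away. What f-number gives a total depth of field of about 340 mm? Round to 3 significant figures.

f/8

Write h = H − f = f²/(N·c). The thin-lens limits are Dn = s·h/(h + (s−f)) and Df = s·h/(h − (s−f)), so DoF = Df − Dn = 2·s·(s−f)·h / (h² − (s−f)²).
That is a quadratic in h: DoF·h² − 2·s·(s−f)·h − DoF·(s−f)² = 0 ⇒ h = (s−f)·(s + √(s² + DoF²)) / DoF = 1530 × (1570 + √(1570² + 340²)) / 340 = 1530 × (1570 + 1606.39) / 340 ≈ 14294 mm.
Then N = f²/(c·h) = 40² / (0.014 × 14294) = 1600 / 200.11 ≈ 8.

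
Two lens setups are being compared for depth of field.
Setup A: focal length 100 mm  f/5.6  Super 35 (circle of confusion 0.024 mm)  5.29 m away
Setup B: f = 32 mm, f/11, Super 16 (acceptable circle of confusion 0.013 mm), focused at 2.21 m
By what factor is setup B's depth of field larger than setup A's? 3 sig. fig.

Setup A: H = 100²/(5.6×0.024) + 100 ≈ 74504.8 mm; DoF = Df − Dn = 5686.67 − 4945.06 ≈ 741.61 mm.
Setup B: H = 32²/(11×0.013) + 32 ≈ 7192.8 mm; DoF = Df − Dn = 3176.0 − 1694.6 ≈ 1481.4 mm.
Ratio = 1481.4 / 741.61 ≈ 2.00.

2.00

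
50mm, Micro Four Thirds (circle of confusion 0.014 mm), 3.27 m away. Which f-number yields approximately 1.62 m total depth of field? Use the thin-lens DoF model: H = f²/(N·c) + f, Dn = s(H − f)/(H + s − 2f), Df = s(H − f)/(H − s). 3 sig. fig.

f/13

Write h = H − f = f²/(N·c). The thin-lens limits are Dn = s·h/(h + (s−f)) and Df = s·h/(h − (s−f)), so DoF = Df − Dn = 2·s·(s−f)·h / (h² − (s−f)²).
That is a quadratic in h: DoF·h² − 2·s·(s−f)·h − DoF·(s−f)² = 0 ⇒ h = (s−f)·(s + √(s² + DoF²)) / DoF = 3220 × (3270 + √(3270² + 1620²)) / 1620 = 3220 × (3270 + 3649.29) / 1620 ≈ 13753 mm.
Then N = f²/(c·h) = 50² / (0.014 × 13753) = 2500 / 192.54 ≈ 13.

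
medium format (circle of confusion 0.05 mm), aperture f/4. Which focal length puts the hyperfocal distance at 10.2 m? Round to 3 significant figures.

From H = f²/(N·c) + f, with f ≪ H: f ≈ √(H·N·c) = √(10200 × 4 × 0.05) = √2040.0 ≈ 45.17 mm.
Exact: f² + N·c·f − N·c·H = 0 ⇒ f = (−N·c + √((N·c)² + 4·N·c·H))/2 = (−0.2 + √8160.0)/2 ≈ 45.066 mm ≈ 45.1 mm.

45.1 mm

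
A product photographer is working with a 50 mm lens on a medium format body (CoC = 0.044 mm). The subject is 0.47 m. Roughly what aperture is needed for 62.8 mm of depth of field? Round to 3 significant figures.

Write h = H − f = f²/(N·c). The thin-lens limits are Dn = s·h/(h + (s−f)) and Df = s·h/(h − (s−f)), so DoF = Df − Dn = 2·s·(s−f)·h / (h² − (s−f)²).
That is a quadratic in h: DoF·h² − 2·s·(s−f)·h − DoF·(s−f)² = 0 ⇒ h = (s−f)·(s + √(s² + DoF²)) / DoF = 420 × (470 + √(470² + 62.8²)) / 62.8 = 420 × (470 + 474.177) / 62.8 ≈ 6314.6 mm.
Then N = f²/(c·h) = 50² / (0.044 × 6314.6) = 2500 / 277.84 ≈ 9.

f/9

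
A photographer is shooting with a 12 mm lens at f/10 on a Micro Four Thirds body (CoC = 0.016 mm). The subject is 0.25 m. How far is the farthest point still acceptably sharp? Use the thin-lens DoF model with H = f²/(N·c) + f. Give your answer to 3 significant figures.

Hyperfocal distance H = f²/(N·c) + f = 12²/(10 × 0.016) + 12 = 144/0.16 + 12 ≈ 912.0 mm ≈ 0.912 m.
Far limit Df = s·(H − f)/(H − s) = 250 × (912.0 − 12) / (912.0 − 250) = 250 × 900.0 / 662.0 ≈ 339.88 mm.

340 mm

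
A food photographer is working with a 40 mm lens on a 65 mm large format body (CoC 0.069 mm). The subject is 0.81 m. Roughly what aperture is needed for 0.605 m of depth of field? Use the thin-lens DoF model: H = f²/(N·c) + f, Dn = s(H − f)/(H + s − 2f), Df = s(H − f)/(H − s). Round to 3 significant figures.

f/10

Write h = H − f = f²/(N·c). The thin-lens limits are Dn = s·h/(h + (s−f)) and Df = s·h/(h − (s−f)), so DoF = Df − Dn = 2·s·(s−f)·h / (h² − (s−f)²).
That is a quadratic in h: DoF·h² − 2·s·(s−f)·h − DoF·(s−f)² = 0 ⇒ h = (s−f)·(s + √(s² + DoF²)) / DoF = 770 × (810 + √(810² + 605²)) / 605 = 770 × (810 + 1011.00) / 605 ≈ 2317.6 mm.
Then N = f²/(c·h) = 40² / (0.069 × 2317.6) = 1600 / 159.92 ≈ 10.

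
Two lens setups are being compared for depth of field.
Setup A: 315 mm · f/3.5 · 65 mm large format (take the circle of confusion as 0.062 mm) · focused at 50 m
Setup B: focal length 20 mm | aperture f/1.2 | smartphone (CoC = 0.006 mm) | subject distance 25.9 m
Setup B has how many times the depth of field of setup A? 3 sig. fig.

2.80

Setup A: H = 315²/(3.5×0.062) + 315 ≈ 457573.1 mm; DoF = Df − Dn = 56095 − 45100 ≈ 10995 mm.
Setup B: H = 20²/(1.2×0.006) + 20 ≈ 55575.6 mm; DoF = Df − Dn = 48487 − 17669 ≈ 30818 mm.
Ratio = 30818 / 10995 ≈ 2.80.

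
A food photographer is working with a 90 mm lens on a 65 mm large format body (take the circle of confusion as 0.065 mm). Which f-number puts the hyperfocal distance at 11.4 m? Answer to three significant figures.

Rearrange H = f²/(N·c) + f for N: N = f² / ((H − f)·c).
N = 90² / ((11400 − 90) × 0.065) = 8100 / 735.1 ≈ 11.

f/11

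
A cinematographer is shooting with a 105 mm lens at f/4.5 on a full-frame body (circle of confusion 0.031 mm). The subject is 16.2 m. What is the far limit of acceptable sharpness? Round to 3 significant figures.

20.3 m

Hyperfocal distance H = f²/(N·c) + f = 105²/(4.5 × 0.031) + 105 = 11025/0.1395 + 105 ≈ 79137.3 mm ≈ 79.14 m.
Far limit Df = s·(H − f)/(H − s) = 16200 × (79137.3 − 105) / (79137.3 − 16200) = 16200 × 79032.3 / 62937.3 ≈ 20343 mm ≈ 20.3 m.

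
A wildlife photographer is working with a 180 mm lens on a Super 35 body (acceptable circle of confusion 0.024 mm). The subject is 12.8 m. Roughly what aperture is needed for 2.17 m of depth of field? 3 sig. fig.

Write h = H − f = f²/(N·c). The thin-lens limits are Dn = s·h/(h + (s−f)) and Df = s·h/(h − (s−f)), so DoF = Df − Dn = 2·s·(s−f)·h / (h² − (s−f)²).
That is a quadratic in h: DoF·h² − 2·s·(s−f)·h − DoF·(s−f)² = 0 ⇒ h = (s−f)·(s + √(s² + DoF²)) / DoF = 12620 × (12800 + √(12800² + 2170²)) / 2170 = 12620 × (12800 + 12982.6) / 2170 ≈ 149943 mm.
Then N = f²/(c·h) = 180² / (0.024 × 149943) = 32400 / 3598.6 ≈ 9.

f/9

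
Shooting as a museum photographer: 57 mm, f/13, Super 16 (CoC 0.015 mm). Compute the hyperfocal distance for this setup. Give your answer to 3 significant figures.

16.7 m

Hyperfocal distance H = f²/(N·c) + f = 57²/(13 × 0.015) + 57 = 3249/0.195 + 57 ≈ 16718.5 mm ≈ 16.7 m.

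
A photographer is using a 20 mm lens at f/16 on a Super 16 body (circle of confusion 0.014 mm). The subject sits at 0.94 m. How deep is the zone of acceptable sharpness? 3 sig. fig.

Hyperfocal distance H = f²/(N·c) + f = 20²/(16 × 0.014) + 20 = 400/0.224 + 20 ≈ 1805.7 mm ≈ 1.806 m.
Near limit Dn = s·(H − f)/(H + s − 2f) = 940 × (1805.7 − 20) / (1805.7 + 940 − 2 × 20) = 940 × 1785.7 / 2705.7 ≈ 620.4 mm.
Far limit Df = s·(H − f)/(H − s) = 940 × (1805.7 − 20) / (1805.7 − 940) = 940 × 1785.7 / 865.7 ≈ 1938.9 mm.
Depth of field = Df − Dn = 1938.9 − 620.4 ≈ 1318.5 mm ≈ 1.32 m.

1.32 m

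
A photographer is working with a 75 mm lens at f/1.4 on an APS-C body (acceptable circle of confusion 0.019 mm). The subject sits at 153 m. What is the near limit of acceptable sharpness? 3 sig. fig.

Hyperfocal distance H = f²/(N·c) + f = 75²/(1.4 × 0.019) + 75 = 5625/0.0266 + 75 ≈ 211541.2 mm ≈ 211.5 m.
Near limit Dn = s·(H − f)/(H + s − 2f) = 153000 × (211541.2 − 75) / (211541.2 + 153000 − 2 × 75) = 153000 × 211466.2 / 364391.2 ≈ 88790 mm ≈ 88.8 m.

88.8 m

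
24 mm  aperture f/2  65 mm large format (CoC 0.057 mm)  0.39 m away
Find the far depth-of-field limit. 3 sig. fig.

Hyperfocal distance H = f²/(N·c) + f = 24²/(2 × 0.057) + 24 = 576/0.114 + 24 ≈ 5076.6 mm ≈ 5.077 m.
Far limit Df = s·(H − f)/(H − s) = 390 × (5076.6 − 24) / (5076.6 − 390) = 390 × 5052.6 / 4686.6 ≈ 420.46 mm.

420 mm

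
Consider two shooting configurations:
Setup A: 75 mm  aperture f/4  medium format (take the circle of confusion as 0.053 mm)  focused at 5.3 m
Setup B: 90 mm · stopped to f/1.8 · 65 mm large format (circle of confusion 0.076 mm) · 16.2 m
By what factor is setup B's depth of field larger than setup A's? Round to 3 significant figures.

Setup A: H = 75²/(4×0.053) + 75 ≈ 26608.0 mm; DoF = Df − Dn = 6599.6 − 4428.0 ≈ 2171.6 mm.
Setup B: H = 90²/(1.8×0.076) + 90 ≈ 59300.5 mm; DoF = Df − Dn = 22255.2 − 12735.0 ≈ 9520.2 mm.
Ratio = 9520.2 / 2171.6 ≈ 4.38.

4.38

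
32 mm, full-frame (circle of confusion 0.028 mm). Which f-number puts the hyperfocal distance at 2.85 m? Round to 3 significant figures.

Rearrange H = f²/(N·c) + f for N: N = f² / ((H − f)·c).
N = 32² / ((2850 − 32) × 0.028) = 1024 / 78.90 ≈ 13.

f/13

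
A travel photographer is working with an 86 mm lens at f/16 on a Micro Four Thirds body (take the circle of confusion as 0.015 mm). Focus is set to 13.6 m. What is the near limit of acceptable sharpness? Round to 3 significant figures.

9.45 m

Hyperfocal distance H = f²/(N·c) + f = 86²/(16 × 0.015) + 86 = 7396/0.24 + 86 ≈ 30902.7 mm ≈ 30.90 m.
Near limit Dn = s·(H − f)/(H + s − 2f) = 13600 × (30902.7 − 86) / (30902.7 + 13600 − 2 × 86) = 13600 × 30816.7 / 44330.7 ≈ 9454.1 mm ≈ 9.45 m.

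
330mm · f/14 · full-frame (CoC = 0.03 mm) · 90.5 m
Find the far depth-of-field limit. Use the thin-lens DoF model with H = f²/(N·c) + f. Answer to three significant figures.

Hyperfocal distance H = f²/(N·c) + f = 330²/(14 × 0.03) + 330 = 108900/0.42 + 330 ≈ 259615.7 mm ≈ 259.6 m.
Far limit Df = s·(H − f)/(H − s) = 90500 × (259615.7 − 330) / (259615.7 − 90500) = 90500 × 259285.7 / 169115.7 ≈ 138753 mm ≈ 139 m.

139 m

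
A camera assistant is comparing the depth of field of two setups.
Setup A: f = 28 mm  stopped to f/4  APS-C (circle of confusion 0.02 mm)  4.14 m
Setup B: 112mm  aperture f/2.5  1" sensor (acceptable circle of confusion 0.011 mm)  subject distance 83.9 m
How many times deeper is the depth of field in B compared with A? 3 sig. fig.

Setup A: H = 28²/(4×0.02) + 28 ≈ 9828.0 mm; DoF = Df − Dn = 7132.9 − 2916.3 ≈ 4216.6 mm.
Setup B: H = 112²/(2.5×0.011) + 112 ≈ 456257.5 mm; DoF = Df − Dn = 102779 − 70880 ≈ 31899 mm.
Ratio = 31899 / 4216.6 ≈ 7.57.

7.57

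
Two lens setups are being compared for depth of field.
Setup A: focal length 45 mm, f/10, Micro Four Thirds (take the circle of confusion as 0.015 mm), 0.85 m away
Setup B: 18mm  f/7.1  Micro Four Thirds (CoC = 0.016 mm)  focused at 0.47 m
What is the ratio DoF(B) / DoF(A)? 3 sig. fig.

Setup A: H = 45²/(10×0.015) + 45 ≈ 13545.0 mm; DoF = Df − Dn = 903.90 − 802.17 ≈ 101.73 mm.
Setup B: H = 18²/(7.1×0.016) + 18 ≈ 2870.1 mm; DoF = Df − Dn = 558.51 − 405.70 ≈ 152.81 mm.
Ratio = 152.81 / 101.73 ≈ 1.50.

1.50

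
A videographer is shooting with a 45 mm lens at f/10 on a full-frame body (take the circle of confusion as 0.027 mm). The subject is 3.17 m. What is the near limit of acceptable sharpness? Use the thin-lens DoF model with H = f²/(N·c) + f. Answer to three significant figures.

Hyperfocal distance H = f²/(N·c) + f = 45²/(10 × 0.027) + 45 = 2025/0.27 + 45 ≈ 7545.0 mm ≈ 7.545 m.
Near limit Dn = s·(H − f)/(H + s − 2f) = 3170 × (7545.0 − 45) / (7545.0 + 3170 − 2 × 45) = 3170 × 7500.0 / 10625.0 ≈ 2237.6 mm ≈ 2.24 m.

2.24 m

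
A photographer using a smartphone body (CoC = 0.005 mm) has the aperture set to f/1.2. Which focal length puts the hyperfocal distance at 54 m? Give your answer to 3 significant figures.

From H = f²/(N·c) + f, with f ≪ H: f ≈ √(H·N·c) = √(54000 × 1.2 × 0.005) = √324.00 ≈ 18.00 mm.
The +f correction barely moves this — solving exactly, f² + N·c·f − N·c·H = 0 ⇒ f = (−N·c + √((N·c)² + 4·N·c·H))/2 = (−0.006 + √1296.0)/2 ≈ 17.997 mm, so f ≈ 18.0 mm.

18.0 mm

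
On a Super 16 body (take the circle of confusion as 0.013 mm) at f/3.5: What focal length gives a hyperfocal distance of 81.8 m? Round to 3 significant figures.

From H = f²/(N·c) + f, with f ≪ H: f ≈ √(H·N·c) = √(81800 × 3.5 × 0.013) = √3721.9 ≈ 61.01 mm.
The +f correction barely moves this — solving exactly, f² + N·c·f − N·c·H = 0 ⇒ f = (−N·c + √((N·c)² + 4·N·c·H))/2 = (−0.0455 + √14888)/2 ≈ 60.985 mm, so f ≈ 61.0 mm.

61.0 mm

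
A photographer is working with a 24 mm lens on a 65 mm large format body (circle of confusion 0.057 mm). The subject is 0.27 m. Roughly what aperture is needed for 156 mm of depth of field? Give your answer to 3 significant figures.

Write h = H − f = f²/(N·c). The thin-lens limits are Dn = s·h/(h + (s−f)) and Df = s·h/(h − (s−f)), so DoF = Df − Dn = 2·s·(s−f)·h / (h² − (s−f)²).
That is a quadratic in h: DoF·h² − 2·s·(s−f)·h − DoF·(s−f)² = 0 ⇒ h = (s−f)·(s + √(s² + DoF²)) / DoF = 246 × (270 + √(270² + 156²)) / 156 = 246 × (270 + 311.827) / 156 ≈ 917.50 mm.
Then N = f²/(c·h) = 24² / (0.057 × 917.50) = 576 / 52.297 ≈ 11.

f/11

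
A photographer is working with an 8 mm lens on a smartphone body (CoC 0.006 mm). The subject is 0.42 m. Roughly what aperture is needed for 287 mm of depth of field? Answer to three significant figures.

Write h = H − f = f²/(N·c). The thin-lens limits are Dn = s·h/(h + (s−f)) and Df = s·h/(h − (s−f)), so DoF = Df − Dn = 2·s·(s−f)·h / (h² − (s−f)²).
That is a quadratic in h: DoF·h² − 2·s·(s−f)·h − DoF·(s−f)² = 0 ⇒ h = (s−f)·(s + √(s² + DoF²)) / DoF = 412 × (420 + √(420² + 287²)) / 287 = 412 × (420 + 508.693) / 287 ≈ 1333.2 mm.
Then N = f²/(c·h) = 8² / (0.006 × 1333.2) = 64 / 7.9991 ≈ 8.

f/8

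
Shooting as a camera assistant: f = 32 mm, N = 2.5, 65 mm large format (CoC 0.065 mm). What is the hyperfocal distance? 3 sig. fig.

Hyperfocal distance H = f²/(N·c) + f = 32²/(2.5 × 0.065) + 32 = 1024/0.1625 + 32 ≈ 6333.5 mm ≈ 6.33 m.

6.33 m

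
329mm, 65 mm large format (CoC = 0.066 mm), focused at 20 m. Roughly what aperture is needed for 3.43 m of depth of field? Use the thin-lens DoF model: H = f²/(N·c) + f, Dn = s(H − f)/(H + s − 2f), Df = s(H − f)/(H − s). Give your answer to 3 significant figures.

Write h = H − f = f²/(N·c). The thin-lens limits are Dn = s·h/(h + (s−f)) and Df = s·h/(h − (s−f)), so DoF = Df − Dn = 2·s·(s−f)·h / (h² − (s−f)²).
That is a quadratic in h: DoF·h² − 2·s·(s−f)·h − DoF·(s−f)² = 0 ⇒ h = (s−f)·(s + √(s² + DoF²)) / DoF = 19671 × (20000 + √(20000² + 3430²)) / 3430 = 19671 × (20000 + 20292.0) / 3430 ≈ 231074 mm.
Then N = f²/(c·h) = 329² / (0.066 × 231074) = 108241 / 15251 ≈ 7.10.

f/7.10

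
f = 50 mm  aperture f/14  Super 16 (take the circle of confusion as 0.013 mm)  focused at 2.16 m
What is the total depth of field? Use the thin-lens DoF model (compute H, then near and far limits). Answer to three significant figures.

Hyperfocal distance H = f²/(N·c) + f = 50²/(14 × 0.013) + 50 = 2500/0.182 + 50 ≈ 13786.3 mm ≈ 13.79 m.
Near limit Dn = s·(H − f)/(H + s − 2f) = 2160 × (13786.3 − 50) / (13786.3 + 2160 − 2 × 50) = 2160 × 13736.3 / 15846.3 ≈ 1872.39 mm.
Far limit Df = s·(H − f)/(H − s) = 2160 × (13786.3 − 50) / (13786.3 − 2160) = 2160 × 13736.3 / 11626.3 ≈ 2552.01 mm.
Depth of field = Df − Dn = 2552.01 − 1872.39 ≈ 679.62 mm ≈ 0.680 m.

0.680 m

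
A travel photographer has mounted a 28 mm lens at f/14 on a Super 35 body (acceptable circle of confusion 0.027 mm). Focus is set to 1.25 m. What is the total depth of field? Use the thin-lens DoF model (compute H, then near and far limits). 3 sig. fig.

Hyperfocal distance H = f²/(N·c) + f = 28²/(14 × 0.027) + 28 = 784/0.378 + 28 ≈ 2102.1 mm ≈ 2.102 m.
Near limit Dn = s·(H − f)/(H + s − 2f) = 1250 × (2102.1 − 28) / (2102.1 + 1250 − 2 × 28) = 1250 × 2074.1 / 3296.1 ≈ 786.6 mm.
Far limit Df = s·(H − f)/(H − s) = 1250 × (2102.1 − 28) / (2102.1 − 1250) = 1250 × 2074.1 / 852.1 ≈ 3042.7 mm.
Depth of field = Df − Dn = 3042.7 − 786.6 ≈ 2256.1 mm ≈ 2.26 m.

2.26 m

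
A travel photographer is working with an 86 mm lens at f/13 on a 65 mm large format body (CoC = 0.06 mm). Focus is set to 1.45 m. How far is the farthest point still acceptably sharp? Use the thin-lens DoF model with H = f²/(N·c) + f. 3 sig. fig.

Hyperfocal distance H = f²/(N·c) + f = 86²/(13 × 0.06) + 86 = 7396/0.78 + 86 ≈ 9568.1 mm ≈ 9.568 m.
Far limit Df = s·(H − f)/(H − s) = 1450 × (9568.1 − 86) / (9568.1 − 1450) = 1450 × 9482.1 / 8118.1 ≈ 1693.6 mm ≈ 1.69 m.

1.69 m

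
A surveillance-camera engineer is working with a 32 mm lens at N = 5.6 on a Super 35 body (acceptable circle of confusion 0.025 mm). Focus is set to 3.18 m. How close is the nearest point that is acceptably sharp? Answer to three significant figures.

2.22 m

Hyperfocal distance H = f²/(N·c) + f = 32²/(5.6 × 0.025) + 32 = 1024/0.14 + 32 ≈ 7346.3 mm ≈ 7.346 m.
Near limit Dn = s·(H − f)/(H + s − 2f) = 3180 × (7346.3 − 32) / (7346.3 + 3180 − 2 × 32) = 3180 × 7314.3 / 10462.3 ≈ 2223.2 mm ≈ 2.22 m.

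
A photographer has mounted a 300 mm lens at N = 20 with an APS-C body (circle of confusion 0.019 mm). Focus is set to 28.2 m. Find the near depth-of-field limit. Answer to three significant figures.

25.2 m

Hyperfocal distance H = f²/(N·c) + f = 300²/(20 × 0.019) + 300 = 90000/0.38 + 300 ≈ 237142.1 mm ≈ 237.1 m.
Near limit Dn = s·(H − f)/(H + s − 2f) = 28200 × (237142.1 − 300) / (237142.1 + 28200 − 2 × 300) = 28200 × 236842.1 / 264742.1 ≈ 25228 mm ≈ 25.2 m.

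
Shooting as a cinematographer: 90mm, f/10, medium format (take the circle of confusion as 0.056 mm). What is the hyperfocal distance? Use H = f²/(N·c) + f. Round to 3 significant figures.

14.6 m

Hyperfocal distance H = f²/(N·c) + f = 90²/(10 × 0.056) + 90 = 8100/0.56 + 90 ≈ 14554.3 mm ≈ 14.6 m.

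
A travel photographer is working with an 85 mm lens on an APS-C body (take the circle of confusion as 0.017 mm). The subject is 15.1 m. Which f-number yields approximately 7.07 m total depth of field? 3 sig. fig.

f/6.30

Write h = H − f = f²/(N·c). The thin-lens limits are Dn = s·h/(h + (s−f)) and Df = s·h/(h − (s−f)), so DoF = Df − Dn = 2·s·(s−f)·h / (h² − (s−f)²).
That is a quadratic in h: DoF·h² − 2·s·(s−f)·h − DoF·(s−f)² = 0 ⇒ h = (s−f)·(s + √(s² + DoF²)) / DoF = 15015 × (15100 + √(15100² + 7070²)) / 7070 = 15015 × (15100 + 16673.2) / 7070 ≈ 67479 mm.
Then N = f²/(c·h) = 85² / (0.017 × 67479) = 7225 / 1147.1 ≈ 6.30.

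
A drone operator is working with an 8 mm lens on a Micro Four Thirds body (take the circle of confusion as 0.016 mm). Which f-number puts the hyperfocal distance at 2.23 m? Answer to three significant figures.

Rearrange H = f²/(N·c) + f for N: N = f² / ((H − f)·c).
N = 8² / ((2230 − 8) × 0.016) = 64 / 35.55 ≈ 1.80.

f/1.80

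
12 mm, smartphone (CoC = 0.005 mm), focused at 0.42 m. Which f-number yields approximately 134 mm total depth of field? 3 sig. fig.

f/11

Write h = H − f = f²/(N·c). The thin-lens limits are Dn = s·h/(h + (s−f)) and Df = s·h/(h − (s−f)), so DoF = Df − Dn = 2·s·(s−f)·h / (h² − (s−f)²).
That is a quadratic in h: DoF·h² − 2·s·(s−f)·h − DoF·(s−f)² = 0 ⇒ h = (s−f)·(s + √(s² + DoF²)) / DoF = 408 × (420 + √(420² + 134²)) / 134 = 408 × (420 + 440.858) / 134 ≈ 2621.1 mm.
Then N = f²/(c·h) = 12² / (0.005 × 2621.1) = 144 / 13.106 ≈ 11.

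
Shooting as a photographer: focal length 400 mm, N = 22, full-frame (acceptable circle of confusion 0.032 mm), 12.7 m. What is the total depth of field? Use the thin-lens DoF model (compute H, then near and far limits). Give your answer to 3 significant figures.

1.38 m

Hyperfocal distance H = f²/(N·c) + f = 400²/(22 × 0.032) + 400 = 160000/0.704 + 400 ≈ 227672.7 mm ≈ 227.7 m.
Near limit Dn = s·(H − f)/(H + s − 2f) = 12700 × (227672.7 − 400) / (227672.7 + 12700 − 2 × 400) = 12700 × 227272.7 / 239572.7 ≈ 12048.0 mm.
Far limit Df = s·(H − f)/(H − s) = 12700 × (227672.7 − 400) / (227672.7 − 12700) = 12700 × 227272.7 / 214972.7 ≈ 13426.7 mm.
Depth of field = Df − Dn = 13426.7 − 12048.0 ≈ 1378.7 mm ≈ 1.38 m.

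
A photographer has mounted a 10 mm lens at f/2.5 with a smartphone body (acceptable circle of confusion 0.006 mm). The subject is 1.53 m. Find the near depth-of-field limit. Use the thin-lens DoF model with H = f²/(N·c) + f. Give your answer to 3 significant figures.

Hyperfocal distance H = f²/(N·c) + f = 10²/(2.5 × 0.006) + 10 = 100/0.015 + 10 ≈ 6676.7 mm ≈ 6.677 m.
Near limit Dn = s·(H − f)/(H + s − 2f) = 1530 × (6676.7 − 10) / (6676.7 + 1530 − 2 × 10) = 1530 × 6666.7 / 8186.7 ≈ 1245.9 mm ≈ 1.25 m.

1.25 m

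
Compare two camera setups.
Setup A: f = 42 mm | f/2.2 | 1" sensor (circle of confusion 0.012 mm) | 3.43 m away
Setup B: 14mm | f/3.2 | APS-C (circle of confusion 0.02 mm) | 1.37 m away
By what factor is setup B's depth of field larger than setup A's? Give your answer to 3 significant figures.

Setup A: H = 42²/(2.2×0.012) + 42 ≈ 66860.2 mm; DoF = Df − Dn = 3613.21 − 3264.48 ≈ 348.73 mm.
Setup B: H = 14²/(3.2×0.02) + 14 ≈ 3076.5 mm; DoF = Df − Dn = 2458.6 − 949.6 ≈ 1509.0 mm.
Ratio = 1509.0 / 348.73 ≈ 4.33.

4.33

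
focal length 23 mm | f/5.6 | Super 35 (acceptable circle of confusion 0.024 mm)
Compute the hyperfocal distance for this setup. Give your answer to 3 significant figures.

3.96 m

Hyperfocal distance H = f²/(N·c) + f = 23²/(5.6 × 0.024) + 23 = 529/0.1344 + 23 ≈ 3959.0 mm ≈ 3.96 m.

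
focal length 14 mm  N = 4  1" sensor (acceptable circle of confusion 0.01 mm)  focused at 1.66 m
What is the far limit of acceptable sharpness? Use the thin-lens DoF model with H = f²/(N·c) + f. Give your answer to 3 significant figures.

2.50 m

Hyperfocal distance H = f²/(N·c) + f = 14²/(4 × 0.01) + 14 = 196/0.04 + 14 ≈ 4914.0 mm ≈ 4.914 m.
Far limit Df = s·(H − f)/(H − s) = 1660 × (4914.0 − 14) / (4914.0 − 1660) = 1660 × 4900.0 / 3254.0 ≈ 2499.7 mm ≈ 2.50 m.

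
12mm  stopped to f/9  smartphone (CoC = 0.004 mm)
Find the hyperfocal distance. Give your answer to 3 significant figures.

4.01 m

Hyperfocal distance H = f²/(N·c) + f = 12²/(9 × 0.004) + 12 = 144/0.036 + 12 ≈ 4012.0 mm ≈ 4.01 m.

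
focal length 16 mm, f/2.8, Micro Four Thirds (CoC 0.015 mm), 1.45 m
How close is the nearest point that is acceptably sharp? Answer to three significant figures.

1.17 m

Hyperfocal distance H = f²/(N·c) + f = 16²/(2.8 × 0.015) + 16 = 256/0.042 + 16 ≈ 6111.2 mm ≈ 6.111 m.
Near limit Dn = s·(H − f)/(H + s − 2f) = 1450 × (6111.2 − 16) / (6111.2 + 1450 − 2 × 16) = 1450 × 6095.2 / 7529.2 ≈ 1173.8 mm ≈ 1.17 m.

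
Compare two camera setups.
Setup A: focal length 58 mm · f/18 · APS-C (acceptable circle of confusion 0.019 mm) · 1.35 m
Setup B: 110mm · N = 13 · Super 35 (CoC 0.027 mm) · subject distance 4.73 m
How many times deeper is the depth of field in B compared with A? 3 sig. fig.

3.58

Setup A: H = 58²/(18×0.019) + 58 ≈ 9894.3 mm; DoF = Df − Dn = 1554.14 − 1193.26 ≈ 360.88 mm.
Setup B: H = 110²/(13×0.027) + 110 ≈ 34582.9 mm; DoF = Df − Dn = 5462.0 − 4171.0 ≈ 1291.0 mm.
Ratio = 1291.0 / 360.88 ≈ 3.58.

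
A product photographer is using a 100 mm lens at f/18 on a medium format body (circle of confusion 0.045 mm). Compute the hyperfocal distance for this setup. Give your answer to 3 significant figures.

Hyperfocal distance H = f²/(N·c) + f = 100²/(18 × 0.045) + 100 = 10000/0.81 + 100 ≈ 12445.7 mm ≈ 12.4 m.

12.4 m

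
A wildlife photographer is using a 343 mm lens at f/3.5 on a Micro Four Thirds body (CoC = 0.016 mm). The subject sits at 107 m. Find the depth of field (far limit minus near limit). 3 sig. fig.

10.9 m

Hyperfocal distance H = f²/(N·c) + f = 343²/(3.5 × 0.016) + 343 = 117649/0.056 + 343 ≈ 2101218.0 mm ≈ 2101 m.
Near limit Dn = s·(H − f)/(H + s − 2f) = 107000 × (2101218.0 − 343) / (2101218.0 + 107000 − 2 × 343) = 107000 × 2100875.0 / 2207532.0 ≈ 101830 mm.
Far limit Df = s·(H − f)/(H − s) = 107000 × (2101218.0 − 343) / (2101218.0 − 107000) = 107000 × 2100875.0 / 1994218.0 ≈ 112723 mm.
Depth of field = Df − Dn = 112723 − 101830 ≈ 10893 mm ≈ 10.9 m.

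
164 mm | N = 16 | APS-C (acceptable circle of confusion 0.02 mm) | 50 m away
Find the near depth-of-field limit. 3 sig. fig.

Hyperfocal distance H = f²/(N·c) + f = 164²/(16 × 0.02) + 164 = 26896/0.32 + 164 ≈ 84214.0 mm ≈ 84.21 m.
Near limit Dn = s·(H − f)/(H + s − 2f) = 50000 × (84214.0 − 164) / (84214.0 + 50000 − 2 × 164) = 50000 × 84050.0 / 133886.0 ≈ 31389 mm ≈ 31.4 m.

31.4 m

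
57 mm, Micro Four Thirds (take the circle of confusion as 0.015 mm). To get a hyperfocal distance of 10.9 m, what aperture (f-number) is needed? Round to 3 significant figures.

Rearrange H = f²/(N·c) + f for N: N = f² / ((H − f)·c).
N = 57² / ((10900 − 57) × 0.015) = 3249 / 162.6 ≈ 20.

f/20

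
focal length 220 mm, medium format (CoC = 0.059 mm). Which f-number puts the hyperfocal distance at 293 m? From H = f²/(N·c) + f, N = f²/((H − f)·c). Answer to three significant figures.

Rearrange H = f²/(N·c) + f for N: N = f² / ((H − f)·c).
N = 220² / ((293000 − 220) × 0.059) = 48400 / 17274 ≈ 2.80.

f/2.80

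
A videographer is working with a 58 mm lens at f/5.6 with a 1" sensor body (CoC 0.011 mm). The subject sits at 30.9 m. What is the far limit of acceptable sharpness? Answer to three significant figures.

Hyperfocal distance H = f²/(N·c) + f = 58²/(5.6 × 0.011) + 58 = 3364/0.0616 + 58 ≈ 54668.4 mm ≈ 54.67 m.
Far limit Df = s·(H − f)/(H − s) = 30900 × (54668.4 − 58) / (54668.4 − 30900) = 30900 × 54610.4 / 23768.4 ≈ 70996 mm ≈ 71.0 m.

71.0 m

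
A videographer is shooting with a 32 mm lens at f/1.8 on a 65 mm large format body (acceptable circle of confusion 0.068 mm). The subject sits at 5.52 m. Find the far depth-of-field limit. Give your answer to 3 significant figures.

Hyperfocal distance H = f²/(N·c) + f = 32²/(1.8 × 0.068) + 32 = 1024/0.1224 + 32 ≈ 8398.0 mm ≈ 8.398 m.
Far limit Df = s·(H − f)/(H − s) = 5520 × (8398.0 − 32) / (8398.0 − 5520) = 5520 × 8366.0 / 2878.0 ≈ 16046 mm ≈ 16.0 m.

16.0 m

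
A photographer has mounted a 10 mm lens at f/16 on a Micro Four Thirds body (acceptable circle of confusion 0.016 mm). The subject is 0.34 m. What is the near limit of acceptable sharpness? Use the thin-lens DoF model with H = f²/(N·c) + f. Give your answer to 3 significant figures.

184 mm

Hyperfocal distance H = f²/(N·c) + f = 10²/(16 × 0.016) + 10 = 100/0.256 + 10 ≈ 400.6 mm ≈ 0.401 m.
Near limit Dn = s·(H − f)/(H + s − 2f) = 340 × (400.6 − 10) / (400.6 + 340 − 2 × 10) = 340 × 390.6 / 720.6 ≈ 184.30 mm.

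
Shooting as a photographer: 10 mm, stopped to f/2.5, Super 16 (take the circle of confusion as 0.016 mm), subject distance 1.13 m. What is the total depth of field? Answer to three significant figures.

Hyperfocal distance H = f²/(N·c) + f = 10²/(2.5 × 0.016) + 10 = 100/0.04 + 10 ≈ 2510.0 mm ≈ 2.510 m.
Near limit Dn = s·(H − f)/(H + s − 2f) = 1130 × (2510.0 − 10) / (2510.0 + 1130 − 2 × 10) = 1130 × 2500.0 / 3620.0 ≈ 780.4 mm.
Far limit Df = s·(H − f)/(H − s) = 1130 × (2510.0 − 10) / (2510.0 − 1130) = 1130 × 2500.0 / 1380.0 ≈ 2047.1 mm.
Depth of field = Df − Dn = 2047.1 − 780.4 ≈ 1266.7 mm ≈ 1.27 m.

1.27 m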